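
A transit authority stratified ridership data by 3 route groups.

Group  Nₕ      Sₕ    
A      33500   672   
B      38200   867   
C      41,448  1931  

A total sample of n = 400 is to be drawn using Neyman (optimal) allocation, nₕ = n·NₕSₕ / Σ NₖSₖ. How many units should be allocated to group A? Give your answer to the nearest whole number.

Σ NₕSₕ = 33500·672 + 38200·867 + 41448·1931 = 135667488.
Share for A: 22512000/135667488 = 0.16594.
n_A = 400 × 0.16594 = 66.374... → 66.

66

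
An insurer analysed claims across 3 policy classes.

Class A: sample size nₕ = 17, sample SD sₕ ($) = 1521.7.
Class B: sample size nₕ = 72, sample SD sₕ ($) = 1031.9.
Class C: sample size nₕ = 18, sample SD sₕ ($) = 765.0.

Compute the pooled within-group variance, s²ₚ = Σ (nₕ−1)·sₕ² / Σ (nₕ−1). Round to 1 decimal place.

A: (17−1)·1521.7² = 16·2315570.89 = 37049134.24
B: (72−1)·1031.9² = 71·1064817.61 = 75602050.31
C: (18−1)·765.0² = 17·585225 = 9948825
Numerator = 122600009.55; denominator = Σ(nₕ−1) = 104.
s²ₚ = 122600009.55/104 = 1178846.246... → 1178846.2.

1178846.2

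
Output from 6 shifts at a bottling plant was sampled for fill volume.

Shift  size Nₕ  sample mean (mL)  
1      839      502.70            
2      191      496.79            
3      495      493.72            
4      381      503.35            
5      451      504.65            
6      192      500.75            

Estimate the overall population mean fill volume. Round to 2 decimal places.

x̄_st = (Σ Nₕx̄ₕ) / (Σ Nₕ) = (839·502.70 + 191·496.79 + 495·493.72 + 381·503.35 + 451·504.65 + 192·500.75) / 2549
= 1276561.09 / 2549 = 500.8086... → 500.81.

500.81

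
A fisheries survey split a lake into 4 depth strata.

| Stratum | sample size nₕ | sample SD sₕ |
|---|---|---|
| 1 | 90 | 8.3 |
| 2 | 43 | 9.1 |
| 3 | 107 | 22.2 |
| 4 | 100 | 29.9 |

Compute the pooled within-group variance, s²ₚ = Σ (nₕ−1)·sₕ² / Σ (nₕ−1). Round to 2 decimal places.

447.49

1: (90−1)·8.3² = 89·68.89 = 6131.21
2: (43−1)·9.1² = 42·82.81 = 3478.02
3: (107−1)·22.2² = 106·492.84 = 52241.04
4: (100−1)·29.9² = 99·894.01 = 88506.99
Numerator = 150357.26; denominator = Σ(nₕ−1) = 336.
s²ₚ = 150357.26/336 = 447.4918... → 447.49.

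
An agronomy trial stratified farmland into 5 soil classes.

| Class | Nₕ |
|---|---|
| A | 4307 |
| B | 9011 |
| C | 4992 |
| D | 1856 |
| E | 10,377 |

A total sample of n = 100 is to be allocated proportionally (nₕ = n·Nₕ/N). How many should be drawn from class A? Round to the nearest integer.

Share of class A = 4307/30543 = 0.14101.
Allocate 100 × 0.14101 = 14.101... → 14.

14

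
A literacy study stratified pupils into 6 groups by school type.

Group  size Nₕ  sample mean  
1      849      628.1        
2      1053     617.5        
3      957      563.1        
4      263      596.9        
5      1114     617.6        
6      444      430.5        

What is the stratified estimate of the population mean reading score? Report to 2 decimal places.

589.42

N = 849 + 1053 + 957 + 263 + 1114 + 444 = 4680.
The stratified mean weights each stratum mean by its population share Nₕ/N.
Σ Nₕx̄ₕ = 849·628.1 + 1053·617.5 + 957·563.1 + 263·596.9 + 1114·617.6 + 444·430.5 = 533256.9 + 650227.5 + 538886.7 + 156984.7 + 688006.4 + 191142 = 2758504.2.
Divide by N: 2758504.2 / 4680 = 589.4240... → 589.42.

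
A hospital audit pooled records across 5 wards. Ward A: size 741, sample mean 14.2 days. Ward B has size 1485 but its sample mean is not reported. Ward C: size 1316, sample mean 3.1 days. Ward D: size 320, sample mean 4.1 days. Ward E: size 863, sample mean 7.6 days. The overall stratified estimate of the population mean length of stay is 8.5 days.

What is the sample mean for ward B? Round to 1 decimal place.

11.9

N = 741 + 1485 + 1316 + 320 + 863 = 4725.
Overall total = μ·N = 8.5·4725 = 40162.5.
Subtract the known strata: 741·14.2 + 1316·3.1 + 320·4.1 + 863·7.6 = 22472.6.
Remaining total for ward B: 40162.5 − 22472.6 = 17689.9.
Divide by its size: 17689.9 / 1485 = 11.912... → 11.9.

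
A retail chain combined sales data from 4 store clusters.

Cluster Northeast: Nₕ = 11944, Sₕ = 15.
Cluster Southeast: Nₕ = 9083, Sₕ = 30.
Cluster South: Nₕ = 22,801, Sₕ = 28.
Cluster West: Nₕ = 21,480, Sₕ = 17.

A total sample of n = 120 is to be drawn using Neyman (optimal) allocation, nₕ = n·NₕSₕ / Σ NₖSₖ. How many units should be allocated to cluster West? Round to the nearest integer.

30

Northeast: NₕSₕ = 11944·15 = 179160
Southeast: NₕSₕ = 9083·30 = 272490
South: NₕSₕ = 22801·28 = 638428
West: NₕSₕ = 21480·17 = 365160
Σ NₕSₕ = 1455238.
n_West = 120·365160/1455238 = 30.111... → 30.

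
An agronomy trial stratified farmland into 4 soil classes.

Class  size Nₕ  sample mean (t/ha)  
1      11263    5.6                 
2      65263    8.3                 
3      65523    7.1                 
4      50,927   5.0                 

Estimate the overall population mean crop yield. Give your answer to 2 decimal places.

x̄_st = (Σ Nₕx̄ₕ) / (Σ Nₕ) = (11263·5.6 + 65263·8.3 + 65523·7.1 + 50927·5.0) / 192976
= 1324604 / 192976 = 6.8641... → 6.86.

6.86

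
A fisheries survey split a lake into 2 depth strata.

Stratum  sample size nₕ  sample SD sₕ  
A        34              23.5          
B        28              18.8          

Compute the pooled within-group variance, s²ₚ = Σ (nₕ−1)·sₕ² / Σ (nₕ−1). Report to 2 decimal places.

A: (34−1)·23.5² = 33·552.25 = 18224.25
B: (28−1)·18.8² = 27·353.44 = 9542.88
Numerator = 27767.13; denominator = Σ(nₕ−1) = 60.
s²ₚ = 27767.13/60 = 462.7855 → 462.79.

462.79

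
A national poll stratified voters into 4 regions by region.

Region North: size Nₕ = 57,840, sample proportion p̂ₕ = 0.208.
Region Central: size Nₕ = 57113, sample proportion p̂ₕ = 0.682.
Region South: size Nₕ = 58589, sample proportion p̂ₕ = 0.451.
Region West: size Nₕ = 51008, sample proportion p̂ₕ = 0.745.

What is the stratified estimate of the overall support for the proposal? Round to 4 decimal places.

N = 57840 + 57113 + 58589 + 51008 = 224550.
Overall proportion = Σ (Nₕ/N)·p̂ₕ.
Σ Nₕp̂ₕ = 12030.72 + 38951.066 + 26423.639 + 38000.96 = 115406.385.
115406.385 / 224550 = 0.513945... → 0.5139.

0.5139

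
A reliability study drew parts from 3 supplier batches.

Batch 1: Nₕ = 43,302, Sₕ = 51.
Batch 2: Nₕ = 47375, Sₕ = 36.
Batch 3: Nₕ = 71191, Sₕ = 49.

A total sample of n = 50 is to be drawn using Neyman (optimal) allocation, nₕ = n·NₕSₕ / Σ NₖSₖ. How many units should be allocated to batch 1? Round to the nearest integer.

1: NₕSₕ = 43302·51 = 2208402
2: NₕSₕ = 47375·36 = 1705500
3: NₕSₕ = 71191·49 = 3488359
Σ NₕSₕ = 7402261.
n_1 = 50·2208402/7402261 = 14.917... → 15.

15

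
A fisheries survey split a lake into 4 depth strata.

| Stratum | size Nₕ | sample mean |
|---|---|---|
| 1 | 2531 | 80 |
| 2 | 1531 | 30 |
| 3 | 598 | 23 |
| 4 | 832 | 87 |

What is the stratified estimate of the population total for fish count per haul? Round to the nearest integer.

Estimate total by summing Nₕ·x̄ₕ over strata.
2531·80 + 1531·30 + 598·23 + 832·87 = 202480 + 45930 + 13754 + 72384 = 334548.

334548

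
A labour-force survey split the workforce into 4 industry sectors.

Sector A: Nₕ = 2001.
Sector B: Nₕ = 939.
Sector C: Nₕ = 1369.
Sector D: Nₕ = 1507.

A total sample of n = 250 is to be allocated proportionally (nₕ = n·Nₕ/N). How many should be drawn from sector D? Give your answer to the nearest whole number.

N = 2001 + 939 + 1369 + 1507 = 5816.
n_D = 250·1507/5816 = 64.778... → 65.

65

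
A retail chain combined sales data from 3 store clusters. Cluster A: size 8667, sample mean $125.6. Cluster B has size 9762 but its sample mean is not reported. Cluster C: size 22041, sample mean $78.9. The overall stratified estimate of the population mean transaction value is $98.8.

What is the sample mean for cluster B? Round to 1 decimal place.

119.9

Σ Nₕx̄ₕ = N·μ, so 9762·x̄_B = 40470·98.8 − (8667·125.6 + 22041·78.9).
= 3998436 − 2827610.1 = 1170825.9.
x̄_B = 1170825.9 / 9762 = 119.937... → 119.9.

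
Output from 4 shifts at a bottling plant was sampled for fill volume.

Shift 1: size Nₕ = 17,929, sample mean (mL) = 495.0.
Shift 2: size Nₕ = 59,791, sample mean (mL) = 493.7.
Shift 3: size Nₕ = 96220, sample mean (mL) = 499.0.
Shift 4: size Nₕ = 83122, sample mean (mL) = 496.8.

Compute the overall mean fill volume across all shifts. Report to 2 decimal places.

N = 17929 + 59791 + 96220 + 83122 = 257062.
Weight each subgroup mean by Nₕ/N and sum.
Σ Nₕx̄ₕ = 17929·495.0 + 59791·493.7 + 96220·499.0 + 83122·496.8 = 8874855 + 29518816.7 + 48013780 + 41295009.6 = 127702461.3.
Divide by N: 127702461.3 / 257062 = 496.7769... → 496.78.

496.78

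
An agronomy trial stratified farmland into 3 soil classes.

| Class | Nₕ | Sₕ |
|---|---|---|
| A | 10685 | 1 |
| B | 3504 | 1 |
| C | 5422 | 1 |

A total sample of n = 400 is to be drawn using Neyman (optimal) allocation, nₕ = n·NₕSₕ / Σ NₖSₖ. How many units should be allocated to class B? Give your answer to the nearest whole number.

71

Σ NₕSₕ = 10685·1 + 3504·1 + 5422·1 = 19611.
Share for B: 3504/19611 = 0.17868.
n_B = 400 × 0.17868 = 71.470... → 71.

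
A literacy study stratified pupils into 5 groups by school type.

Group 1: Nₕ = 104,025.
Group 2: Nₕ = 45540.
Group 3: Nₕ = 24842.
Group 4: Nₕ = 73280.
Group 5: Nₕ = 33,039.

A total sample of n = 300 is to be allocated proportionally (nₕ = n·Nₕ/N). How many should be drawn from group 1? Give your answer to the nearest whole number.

N = 104025 + 45540 + 24842 + 73280 + 33039 = 280726.
n_1 = 300·104025/280726 = 111.167... → 111.

111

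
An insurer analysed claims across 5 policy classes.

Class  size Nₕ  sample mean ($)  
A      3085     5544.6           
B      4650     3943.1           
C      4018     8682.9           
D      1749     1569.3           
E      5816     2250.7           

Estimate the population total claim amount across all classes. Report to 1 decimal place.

86163175.1

Estimate total by summing Nₕ·x̄ₕ over strata.
3085·5544.6 + 4650·3943.1 + 4018·8682.9 + 1749·1569.3 + 5816·2250.7 = 17105091 + 18335415 + 34887892.2 + 2744705.7 + 13090071.2 = 86163175.1.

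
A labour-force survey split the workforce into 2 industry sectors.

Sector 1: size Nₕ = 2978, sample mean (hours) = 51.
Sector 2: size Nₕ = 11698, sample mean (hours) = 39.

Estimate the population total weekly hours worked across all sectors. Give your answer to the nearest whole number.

1: 2978·51 = 151878
2: 11698·39 = 456222
τ̂ = Σ Nₕx̄ₕ = 608100.

608100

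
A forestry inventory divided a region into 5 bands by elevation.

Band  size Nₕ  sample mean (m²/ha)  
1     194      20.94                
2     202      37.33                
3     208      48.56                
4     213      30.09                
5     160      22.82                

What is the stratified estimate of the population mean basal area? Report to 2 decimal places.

32.51

x̄_st = (Σ Nₕx̄ₕ) / (Σ Nₕ) = (194·20.94 + 202·37.33 + 208·48.56 + 213·30.09 + 160·22.82) / 977
= 31763.87 / 977 = 32.5116... → 32.51.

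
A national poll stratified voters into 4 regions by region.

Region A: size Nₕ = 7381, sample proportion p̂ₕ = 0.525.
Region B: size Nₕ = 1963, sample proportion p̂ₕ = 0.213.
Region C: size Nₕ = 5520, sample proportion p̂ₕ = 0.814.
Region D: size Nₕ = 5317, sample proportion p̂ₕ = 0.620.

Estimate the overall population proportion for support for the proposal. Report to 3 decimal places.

N = 7381 + 1963 + 5520 + 5317 = 20181.
Overall proportion = Σ (Nₕ/N)·p̂ₕ.
Σ Nₕp̂ₕ = 3875.025 + 418.119 + 4493.28 + 3296.54 = 12082.964.
12082.964 / 20181 = 0.59873... → 0.599.

0.599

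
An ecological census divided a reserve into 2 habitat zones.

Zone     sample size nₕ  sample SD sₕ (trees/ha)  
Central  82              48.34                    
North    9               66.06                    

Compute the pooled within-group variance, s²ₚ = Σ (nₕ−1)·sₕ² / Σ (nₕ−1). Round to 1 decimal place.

Central: (82−1)·48.34² = 81·2336.7556 = 189277.2036
North: (9−1)·66.06² = 8·4363.9236 = 34911.3888
Numerator = 224188.5924; denominator = Σ(nₕ−1) = 89.
s²ₚ = 224188.5924/89 = 2518.973... → 2519.0.

2519.0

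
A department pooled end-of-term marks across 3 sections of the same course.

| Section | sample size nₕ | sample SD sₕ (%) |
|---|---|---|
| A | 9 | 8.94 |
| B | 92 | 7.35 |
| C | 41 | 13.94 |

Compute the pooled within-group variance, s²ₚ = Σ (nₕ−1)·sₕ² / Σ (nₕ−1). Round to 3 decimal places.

95.888

Degrees of freedom: 8 + 91 + 40 = 139.
Σ(nₕ−1)sₕ² = 8·79.9236 + 91·54.0225 + 40·194.3236 = 13328.3803.
s²ₚ = 13328.3803 / 139 = 95.88763... → 95.888.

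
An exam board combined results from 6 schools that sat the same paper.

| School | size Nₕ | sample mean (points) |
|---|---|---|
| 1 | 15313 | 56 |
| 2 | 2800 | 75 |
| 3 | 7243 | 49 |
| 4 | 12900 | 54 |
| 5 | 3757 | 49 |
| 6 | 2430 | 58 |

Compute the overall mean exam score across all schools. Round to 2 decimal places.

54.99

N = 44443; weights Wₕ = Nₕ/N = (0.3446, 0.0630, 0.1630, 0.2903, 0.0845, 0.0547).
x̄_st = Σ Wₕ·x̄ₕ = 0.3446·56 + 0.0630·75 + 0.1630·49 + 0.2903·54 + 0.0845·49 + 0.0547·58 ≈ 54.9933...
→ 54.99.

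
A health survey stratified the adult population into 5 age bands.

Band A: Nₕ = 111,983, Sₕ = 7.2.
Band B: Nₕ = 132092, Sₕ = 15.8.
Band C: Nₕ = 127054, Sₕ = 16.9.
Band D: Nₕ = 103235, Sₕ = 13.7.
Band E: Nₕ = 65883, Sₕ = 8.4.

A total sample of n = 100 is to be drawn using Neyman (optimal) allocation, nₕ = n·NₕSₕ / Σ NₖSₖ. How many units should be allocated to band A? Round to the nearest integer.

12

A: NₕSₕ = 111983·7.2 = 806277.6
B: NₕSₕ = 132092·15.8 = 2087053.6
C: NₕSₕ = 127054·16.9 = 2147212.6
D: NₕSₕ = 103235·13.7 = 1414319.5
E: NₕSₕ = 65883·8.4 = 553417.2
Σ NₕSₕ = 7008280.5.
n_A = 100·806277.6/7008280.5 = 11.505... → 12.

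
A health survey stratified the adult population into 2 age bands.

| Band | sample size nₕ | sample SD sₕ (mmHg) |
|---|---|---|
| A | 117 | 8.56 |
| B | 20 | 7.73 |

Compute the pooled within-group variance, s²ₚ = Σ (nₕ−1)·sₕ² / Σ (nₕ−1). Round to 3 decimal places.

Degrees of freedom: 116 + 19 = 135.
Σ(nₕ−1)sₕ² = 116·73.2736 + 19·59.7529 = 9635.0427.
s²ₚ = 9635.0427 / 135 = 71.37069... → 71.371.

71.371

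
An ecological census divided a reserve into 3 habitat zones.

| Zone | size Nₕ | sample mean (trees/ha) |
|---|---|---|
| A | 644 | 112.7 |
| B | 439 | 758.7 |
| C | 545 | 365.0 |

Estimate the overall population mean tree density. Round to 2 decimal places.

x̄_st = (Σ Nₕx̄ₕ) / (Σ Nₕ) = (644·112.7 + 439·758.7 + 545·365.0) / 1628
= 604573.1 / 1628 = 371.3594... → 371.36.

371.36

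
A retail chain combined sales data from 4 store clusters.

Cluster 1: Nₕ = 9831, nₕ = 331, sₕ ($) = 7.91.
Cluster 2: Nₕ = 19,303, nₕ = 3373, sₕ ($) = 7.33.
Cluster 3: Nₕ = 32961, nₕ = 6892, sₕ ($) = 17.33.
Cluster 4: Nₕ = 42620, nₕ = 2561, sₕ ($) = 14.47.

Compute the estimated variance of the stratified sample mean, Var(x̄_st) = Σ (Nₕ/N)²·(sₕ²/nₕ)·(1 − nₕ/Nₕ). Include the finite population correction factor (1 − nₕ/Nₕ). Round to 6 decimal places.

0.018201

N = 104715; Wₕ = Nₕ/N.
cluster 1: (9831/104715)²·7.91²/331·(1 − 331/9831) = 0.001610010
cluster 2: (19303/104715)²·7.33²/3373·(1 − 3373/19303) = 0.000446698
cluster 3: (32961/104715)²·17.33²/6892·(1 − 6892/32961) = 0.003414749
cluster 4: (42620/104715)²·14.47²/2561·(1 − 2561/42620) = 0.012729849
Sum = 0.018201306 → 0.018201.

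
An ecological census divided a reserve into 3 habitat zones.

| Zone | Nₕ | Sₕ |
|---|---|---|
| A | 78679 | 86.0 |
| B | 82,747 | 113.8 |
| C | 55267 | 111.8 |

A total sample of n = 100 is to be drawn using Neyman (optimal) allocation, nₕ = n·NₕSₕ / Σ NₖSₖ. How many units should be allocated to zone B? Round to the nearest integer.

42

A: NₕSₕ = 78679·86.0 = 6766394
B: NₕSₕ = 82747·113.8 = 9416608.6
C: NₕSₕ = 55267·111.8 = 6178850.6
Σ NₕSₕ = 22361853.2.
n_B = 100·9416608.6/22361853.2 = 42.110... → 42.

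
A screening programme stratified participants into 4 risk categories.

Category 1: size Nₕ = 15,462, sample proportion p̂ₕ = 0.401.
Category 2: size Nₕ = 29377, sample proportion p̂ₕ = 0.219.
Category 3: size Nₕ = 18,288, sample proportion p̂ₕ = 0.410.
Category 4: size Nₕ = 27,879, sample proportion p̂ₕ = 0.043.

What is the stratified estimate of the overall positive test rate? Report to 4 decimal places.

0.2344

Wₕ = Nₕ/N with N = 91006: 0.1699, 0.3228, 0.2010, 0.3063.
p̂_st = 0.1699·0.401 + 0.3228·0.219 + 0.2010·0.410 + 0.3063·0.043 ≈ 0.234388... → 0.2344.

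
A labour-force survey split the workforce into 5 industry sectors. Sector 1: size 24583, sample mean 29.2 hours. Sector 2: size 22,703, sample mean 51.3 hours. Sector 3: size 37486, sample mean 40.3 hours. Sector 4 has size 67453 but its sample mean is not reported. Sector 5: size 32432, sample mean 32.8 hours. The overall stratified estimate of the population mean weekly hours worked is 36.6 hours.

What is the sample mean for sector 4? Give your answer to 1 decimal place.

Σ Nₕx̄ₕ = N·μ, so 67453·x̄_4 = 184657·36.6 − (24583·29.2 + 22703·51.3 + 37486·40.3 + 32432·32.8).
= 6758446.2 − 4456942.9 = 2301503.3.
x̄_4 = 2301503.3 / 67453 = 34.120... → 34.1.

34.1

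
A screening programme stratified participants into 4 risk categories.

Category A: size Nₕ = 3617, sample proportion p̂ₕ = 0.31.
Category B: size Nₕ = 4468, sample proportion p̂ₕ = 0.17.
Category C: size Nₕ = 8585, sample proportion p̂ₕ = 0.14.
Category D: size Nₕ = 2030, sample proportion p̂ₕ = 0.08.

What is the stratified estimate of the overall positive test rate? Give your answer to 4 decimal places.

Wₕ = Nₕ/N with N = 18700: 0.1934, 0.2389, 0.4591, 0.1086.
p̂_st = 0.1934·0.31 + 0.2389·0.17 + 0.4591·0.14 + 0.1086·0.08 ≈ 0.173536... → 0.1735.

0.1735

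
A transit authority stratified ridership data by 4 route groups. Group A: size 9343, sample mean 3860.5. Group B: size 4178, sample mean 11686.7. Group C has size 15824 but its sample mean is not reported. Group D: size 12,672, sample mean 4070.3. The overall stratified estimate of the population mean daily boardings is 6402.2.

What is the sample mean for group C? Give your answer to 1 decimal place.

8375.0

N = 9343 + 4178 + 15824 + 12672 = 42017.
Overall total = μ·N = 6402.2·42017 = 269001237.4.
Subtract the known strata: 9343·3860.5 + 4178·11686.7 + 12672·4070.3 = 136474525.7.
Remaining total for group C: 269001237.4 − 136474525.7 = 132526711.7.
Divide by its size: 132526711.7 / 15824 = 8375.045... → 8375.0.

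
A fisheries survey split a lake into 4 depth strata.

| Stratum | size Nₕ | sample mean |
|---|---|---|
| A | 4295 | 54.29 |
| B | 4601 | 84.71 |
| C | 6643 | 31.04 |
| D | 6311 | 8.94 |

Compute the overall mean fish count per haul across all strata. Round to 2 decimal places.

40.53

N = 21850; weights Wₕ = Nₕ/N = (0.1966, 0.2106, 0.3040, 0.2888).
x̄_st = Σ Wₕ·x̄ₕ = 0.1966·54.29 + 0.2106·84.71 + 0.3040·31.04 + 0.2888·8.94 ≈ 40.5284...
→ 40.53.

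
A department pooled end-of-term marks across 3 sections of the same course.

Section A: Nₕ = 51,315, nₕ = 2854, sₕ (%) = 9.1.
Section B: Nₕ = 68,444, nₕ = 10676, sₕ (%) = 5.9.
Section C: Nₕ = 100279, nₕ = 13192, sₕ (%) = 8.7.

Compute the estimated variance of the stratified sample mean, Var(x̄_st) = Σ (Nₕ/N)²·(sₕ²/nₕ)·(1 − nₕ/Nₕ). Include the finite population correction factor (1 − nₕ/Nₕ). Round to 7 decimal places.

0.0027915

N = 220038; Wₕ = Nₕ/N.
section A: (51315/220038)²·9.1²/2854·(1 − 2854/51315) = 0.0014902878
section B: (68444/220038)²·5.9²/10676·(1 − 10676/68444) = 0.0002662703
section C: (100279/220038)²·8.7²/13192·(1 − 13192/100279) = 0.0010348939
Sum = 0.0027914520 → 0.0027915.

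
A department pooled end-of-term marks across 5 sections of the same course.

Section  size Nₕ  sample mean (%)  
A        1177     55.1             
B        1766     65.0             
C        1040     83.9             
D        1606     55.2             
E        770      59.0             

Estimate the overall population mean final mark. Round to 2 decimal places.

63.06

N = 1177 + 1766 + 1040 + 1606 + 770 = 6359.
The stratified mean weights each stratum mean by its population share Nₕ/N.
Σ Nₕx̄ₕ = 1177·55.1 + 1766·65.0 + 1040·83.9 + 1606·55.2 + 770·59.0 = 64852.7 + 114790 + 87256 + 88651.2 + 45430 = 400979.9.
Divide by N: 400979.9 / 6359 = 63.0571... → 63.06.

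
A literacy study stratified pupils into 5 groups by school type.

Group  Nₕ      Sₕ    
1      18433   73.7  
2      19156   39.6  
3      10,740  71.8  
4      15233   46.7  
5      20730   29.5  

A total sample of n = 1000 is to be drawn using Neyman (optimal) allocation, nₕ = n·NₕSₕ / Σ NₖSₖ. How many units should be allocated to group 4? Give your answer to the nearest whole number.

1: NₕSₕ = 18433·73.7 = 1358512.1
2: NₕSₕ = 19156·39.6 = 758577.6
3: NₕSₕ = 10740·71.8 = 771132
4: NₕSₕ = 15233·46.7 = 711381.1
5: NₕSₕ = 20730·29.5 = 611535
Σ NₕSₕ = 4211137.8.
n_4 = 1000·711381.1/4211137.8 = 168.928... → 169.

169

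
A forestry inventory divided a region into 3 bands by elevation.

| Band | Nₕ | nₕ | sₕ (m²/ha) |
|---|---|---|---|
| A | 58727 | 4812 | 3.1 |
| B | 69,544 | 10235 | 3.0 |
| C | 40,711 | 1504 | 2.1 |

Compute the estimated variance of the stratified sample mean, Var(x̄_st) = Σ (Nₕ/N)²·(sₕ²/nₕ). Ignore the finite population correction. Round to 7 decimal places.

0.0005603

N = 168982; Wₕ = Nₕ/N.
band A: (58727/168982)²·3.1²/4812 = 0.0002412084
band B: (69544/168982)²·3.0²/10235 = 0.0001489337
band C: (40711/168982)²·2.1²/1504 = 0.0001701898
Sum = 0.0005603319 → 0.0005603.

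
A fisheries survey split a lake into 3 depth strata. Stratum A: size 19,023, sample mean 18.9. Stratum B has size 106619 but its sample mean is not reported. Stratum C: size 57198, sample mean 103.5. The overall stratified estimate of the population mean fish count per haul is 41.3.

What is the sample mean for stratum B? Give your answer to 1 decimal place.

11.9

N = 19023 + 106619 + 57198 = 182840.
Overall total = μ·N = 41.3·182840 = 7551292.
Subtract the known strata: 19023·18.9 + 57198·103.5 = 6279527.7.
Remaining total for stratum B: 7551292 − 6279527.7 = 1271764.3.
Divide by its size: 1271764.3 / 106619 = 11.928... → 11.9.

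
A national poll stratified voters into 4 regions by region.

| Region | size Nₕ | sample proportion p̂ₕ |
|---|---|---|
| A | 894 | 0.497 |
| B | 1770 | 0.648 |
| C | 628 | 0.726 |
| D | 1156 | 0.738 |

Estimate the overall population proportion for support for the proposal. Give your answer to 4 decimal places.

Wₕ = Nₕ/N with N = 4448: 0.2010, 0.3979, 0.1412, 0.2599.
p̂_st = 0.2010·0.497 + 0.3979·0.648 + 0.1412·0.726 + 0.2599·0.738 ≈ 0.652054... → 0.6521.

0.6521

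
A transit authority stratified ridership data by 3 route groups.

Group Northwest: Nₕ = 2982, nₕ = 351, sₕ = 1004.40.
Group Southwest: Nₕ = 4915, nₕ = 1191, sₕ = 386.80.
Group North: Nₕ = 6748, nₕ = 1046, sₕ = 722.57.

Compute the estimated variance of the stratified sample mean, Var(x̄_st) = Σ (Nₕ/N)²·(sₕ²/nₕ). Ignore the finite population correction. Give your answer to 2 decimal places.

N = 14645; Wₕ = Nₕ/N.
group Northwest: (2982/14645)²·1004.40²/351 = 119.16338
group Southwest: (4915/14645)²·386.80²/1191 = 14.14912
group North: (6748/14645)²·722.57²/1046 = 105.97406
Sum = 239.28656 → 239.29.

239.29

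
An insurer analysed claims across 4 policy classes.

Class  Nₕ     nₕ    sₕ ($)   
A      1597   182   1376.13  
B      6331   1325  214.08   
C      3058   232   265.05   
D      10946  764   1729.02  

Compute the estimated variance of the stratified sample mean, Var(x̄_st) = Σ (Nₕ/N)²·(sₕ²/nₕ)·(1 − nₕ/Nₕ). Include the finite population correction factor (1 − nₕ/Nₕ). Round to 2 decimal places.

963.25

N = 21932. Term for each stratum: Wₕ²sₕ²/nₕ·(1−nₕ/Nₕ).
Var(x̄_st) = 48.88239 + 2.27899 + 5.44027 + 906.64806 = 963.24972 → 963.25.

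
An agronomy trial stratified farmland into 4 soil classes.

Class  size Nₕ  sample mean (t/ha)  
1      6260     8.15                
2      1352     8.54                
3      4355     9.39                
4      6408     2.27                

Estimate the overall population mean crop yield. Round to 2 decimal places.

6.42

N = 18375; weights Wₕ = Nₕ/N = (0.3407, 0.0736, 0.2370, 0.3487).
x̄_st = Σ Wₕ·x̄ₕ = 0.3407·8.15 + 0.0736·8.54 + 0.2370·9.39 + 0.3487·2.27 ≈ 6.4220...
→ 6.42.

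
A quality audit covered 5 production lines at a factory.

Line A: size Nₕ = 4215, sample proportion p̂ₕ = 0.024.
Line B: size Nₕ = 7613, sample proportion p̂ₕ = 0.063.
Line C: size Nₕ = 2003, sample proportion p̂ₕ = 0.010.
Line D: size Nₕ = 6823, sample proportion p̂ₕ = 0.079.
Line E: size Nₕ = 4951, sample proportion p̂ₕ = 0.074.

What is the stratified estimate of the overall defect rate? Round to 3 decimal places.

Wₕ = Nₕ/N with N = 25605: 0.1646, 0.2973, 0.0782, 0.2665, 0.1934.
p̂_st = 0.1646·0.024 + 0.2973·0.063 + 0.0782·0.010 + 0.2665·0.079 + 0.1934·0.074 ≈ 0.05882... → 0.059.

0.059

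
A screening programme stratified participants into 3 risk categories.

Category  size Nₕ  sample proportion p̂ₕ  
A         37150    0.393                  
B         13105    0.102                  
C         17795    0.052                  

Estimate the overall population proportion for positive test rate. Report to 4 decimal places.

0.2478

Wₕ = Nₕ/N with N = 68050: 0.5459, 0.1926, 0.2615.
p̂_st = 0.5459·0.393 + 0.1926·0.102 + 0.2615·0.052 ≈ 0.247788... → 0.2478.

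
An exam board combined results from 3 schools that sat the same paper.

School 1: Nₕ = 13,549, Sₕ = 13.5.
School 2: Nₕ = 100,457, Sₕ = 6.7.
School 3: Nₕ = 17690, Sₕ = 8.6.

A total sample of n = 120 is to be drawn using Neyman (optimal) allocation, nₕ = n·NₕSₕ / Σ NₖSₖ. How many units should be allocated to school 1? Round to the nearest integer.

1: NₕSₕ = 13549·13.5 = 182911.5
2: NₕSₕ = 100457·6.7 = 673061.9
3: NₕSₕ = 17690·8.6 = 152134
Σ NₕSₕ = 1008107.4.
n_1 = 120·182911.5/1008107.4 = 21.773... → 22.

22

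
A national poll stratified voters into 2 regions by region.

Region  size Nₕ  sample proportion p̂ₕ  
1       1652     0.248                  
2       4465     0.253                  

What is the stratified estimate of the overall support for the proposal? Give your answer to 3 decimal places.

0.252

Wₕ = Nₕ/N with N = 6117: 0.2701, 0.7299.
p̂_st = 0.2701·0.248 + 0.7299·0.253 ≈ 0.25165... → 0.252.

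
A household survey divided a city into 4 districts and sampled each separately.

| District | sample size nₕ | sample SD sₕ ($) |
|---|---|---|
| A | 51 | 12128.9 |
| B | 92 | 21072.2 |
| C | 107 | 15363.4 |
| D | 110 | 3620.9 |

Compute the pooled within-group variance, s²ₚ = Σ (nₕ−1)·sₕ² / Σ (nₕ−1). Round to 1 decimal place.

208459645.4

Degrees of freedom: 50 + 91 + 106 + 109 = 356.
Σ(nₕ−1)sₕ² = 50·147110215.21 + 91·444037612.84 + 106·236034059.56 + 109·13110916.81 = 74211633774.59.
s²ₚ = 74211633774.59 / 356 = 208459645.434... → 208459645.4.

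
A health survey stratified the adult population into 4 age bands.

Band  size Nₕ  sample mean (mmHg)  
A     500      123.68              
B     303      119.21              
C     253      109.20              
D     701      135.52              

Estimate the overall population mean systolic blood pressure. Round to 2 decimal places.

N = 1757; weights Wₕ = Nₕ/N = (0.2846, 0.1725, 0.1440, 0.3990).
x̄_st = Σ Wₕ·x̄ₕ = 0.2846·123.68 + 0.1725·119.21 + 0.1440·109.20 + 0.3990·135.52 ≈ 125.5480...
→ 125.55.

125.55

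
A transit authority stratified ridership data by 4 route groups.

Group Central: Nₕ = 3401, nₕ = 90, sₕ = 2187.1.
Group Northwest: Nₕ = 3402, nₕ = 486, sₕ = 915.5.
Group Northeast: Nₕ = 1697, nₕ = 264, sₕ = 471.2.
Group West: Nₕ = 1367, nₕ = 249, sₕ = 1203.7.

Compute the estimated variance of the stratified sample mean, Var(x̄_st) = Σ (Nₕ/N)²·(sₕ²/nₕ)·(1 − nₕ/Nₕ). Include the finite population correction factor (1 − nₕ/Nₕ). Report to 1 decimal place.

N = 9867; Wₕ = Nₕ/N.
group Central: (3401/9867)²·2187.1²/90·(1 − 90/3401) = 6147.3838
group Northwest: (3402/9867)²·915.5²/486·(1 − 486/3402) = 175.7244
group Northeast: (1697/9867)²·471.2²/264·(1 − 264/1697) = 21.0070
group West: (1367/9867)²·1203.7²/249·(1 − 249/1367) = 91.3434
Sum = 6435.4586 → 6435.5.

6435.5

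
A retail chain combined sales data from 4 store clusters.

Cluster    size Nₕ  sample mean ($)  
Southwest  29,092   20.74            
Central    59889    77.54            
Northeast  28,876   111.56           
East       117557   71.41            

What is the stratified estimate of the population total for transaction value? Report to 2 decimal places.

Southwest: 29092·20.74 = 603368.08
Central: 59889·77.54 = 4643793.06
Northeast: 28876·111.56 = 3221406.56
East: 117557·71.41 = 8394745.37
τ̂ = Σ Nₕx̄ₕ = 16863313.07.

16863313.07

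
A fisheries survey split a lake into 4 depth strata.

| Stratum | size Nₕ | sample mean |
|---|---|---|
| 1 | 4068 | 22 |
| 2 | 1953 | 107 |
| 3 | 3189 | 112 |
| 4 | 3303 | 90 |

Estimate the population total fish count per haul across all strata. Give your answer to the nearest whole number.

952905

1: 4068·22 = 89496
2: 1953·107 = 208971
3: 3189·112 = 357168
4: 3303·90 = 297270
τ̂ = Σ Nₕx̄ₕ = 952905.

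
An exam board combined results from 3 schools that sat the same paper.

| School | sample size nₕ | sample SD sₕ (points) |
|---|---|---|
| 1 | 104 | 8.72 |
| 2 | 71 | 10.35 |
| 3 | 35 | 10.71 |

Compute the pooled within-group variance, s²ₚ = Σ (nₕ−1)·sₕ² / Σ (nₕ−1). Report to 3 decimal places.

92.901

1: (104−1)·8.72² = 103·76.0384 = 7831.9552
2: (71−1)·10.35² = 70·107.1225 = 7498.575
3: (35−1)·10.71² = 34·114.7041 = 3899.9394
Numerator = 19230.4696; denominator = Σ(nₕ−1) = 207.
s²ₚ = 19230.4696/207 = 92.90082... → 92.901.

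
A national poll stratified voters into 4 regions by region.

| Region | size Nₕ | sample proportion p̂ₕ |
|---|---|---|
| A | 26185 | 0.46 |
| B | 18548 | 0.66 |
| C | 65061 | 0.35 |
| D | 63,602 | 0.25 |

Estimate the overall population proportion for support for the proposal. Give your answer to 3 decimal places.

0.363

Wₕ = Nₕ/N with N = 173396: 0.1510, 0.1070, 0.3752, 0.3668.
p̂_st = 0.1510·0.46 + 0.1070·0.66 + 0.3752·0.35 + 0.3668·0.25 ≈ 0.36309... → 0.363.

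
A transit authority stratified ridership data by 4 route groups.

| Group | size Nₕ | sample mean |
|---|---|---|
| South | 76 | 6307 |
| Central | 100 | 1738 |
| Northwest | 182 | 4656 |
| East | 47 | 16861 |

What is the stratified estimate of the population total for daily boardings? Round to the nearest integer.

Estimate total by summing Nₕ·x̄ₕ over strata.
76·6307 + 100·1738 + 182·4656 + 47·16861 = 479332 + 173800 + 847392 + 792467 = 2292991.

2292991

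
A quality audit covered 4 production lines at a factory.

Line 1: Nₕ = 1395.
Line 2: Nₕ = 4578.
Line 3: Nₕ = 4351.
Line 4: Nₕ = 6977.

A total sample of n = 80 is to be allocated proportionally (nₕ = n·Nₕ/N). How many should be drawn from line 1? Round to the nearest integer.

6

Share of line 1 = 1395/17301 = 0.08063.
Allocate 80 × 0.08063 = 6.450... → 6.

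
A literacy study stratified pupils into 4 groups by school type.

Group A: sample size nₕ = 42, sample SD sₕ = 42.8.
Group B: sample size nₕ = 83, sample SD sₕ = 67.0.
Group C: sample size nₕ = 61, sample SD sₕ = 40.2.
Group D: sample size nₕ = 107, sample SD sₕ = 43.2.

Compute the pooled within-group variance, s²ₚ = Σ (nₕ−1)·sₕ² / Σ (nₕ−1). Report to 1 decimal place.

A: (42−1)·42.8² = 41·1831.84 = 75105.44
B: (83−1)·67.0² = 82·4489 = 368098
C: (61−1)·40.2² = 60·1616.04 = 96962.4
D: (107−1)·43.2² = 106·1866.24 = 197821.44
Numerator = 737987.28; denominator = Σ(nₕ−1) = 289.
s²ₚ = 737987.28/289 = 2553.589... → 2553.6.

2553.6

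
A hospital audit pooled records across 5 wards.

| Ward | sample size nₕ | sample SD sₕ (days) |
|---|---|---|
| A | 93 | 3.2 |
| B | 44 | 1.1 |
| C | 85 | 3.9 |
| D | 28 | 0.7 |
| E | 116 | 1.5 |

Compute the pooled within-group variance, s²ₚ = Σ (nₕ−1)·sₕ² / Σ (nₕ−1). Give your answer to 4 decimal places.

7.0463

Degrees of freedom: 92 + 43 + 84 + 27 + 115 = 361.
Σ(nₕ−1)sₕ² = 92·10.24 + 43·1.21 + 84·15.21 + 27·0.49 + 115·2.25 = 2543.73.
s²ₚ = 2543.73 / 361 = 7.046343... → 7.0463.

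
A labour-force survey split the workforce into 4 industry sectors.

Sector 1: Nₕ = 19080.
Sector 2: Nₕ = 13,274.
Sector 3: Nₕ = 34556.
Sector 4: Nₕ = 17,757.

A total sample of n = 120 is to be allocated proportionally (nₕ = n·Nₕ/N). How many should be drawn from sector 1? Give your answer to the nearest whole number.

27

N = 19080 + 13274 + 34556 + 17757 = 84667.
n_1 = 120·19080/84667 = 27.042... → 27.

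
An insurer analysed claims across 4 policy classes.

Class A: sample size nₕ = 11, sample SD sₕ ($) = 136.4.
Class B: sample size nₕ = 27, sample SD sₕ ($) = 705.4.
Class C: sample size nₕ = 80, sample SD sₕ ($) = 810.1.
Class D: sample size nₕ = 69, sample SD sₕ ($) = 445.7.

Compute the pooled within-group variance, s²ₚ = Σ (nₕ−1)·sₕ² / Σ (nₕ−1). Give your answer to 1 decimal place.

428831.5

Degrees of freedom: 10 + 26 + 79 + 68 = 183.
Σ(nₕ−1)sₕ² = 10·18604.96 + 26·497589.16 + 79·656262.01 + 68·198648.49 = 78476163.87.
s²ₚ = 78476163.87 / 183 = 428831.497... → 428831.5.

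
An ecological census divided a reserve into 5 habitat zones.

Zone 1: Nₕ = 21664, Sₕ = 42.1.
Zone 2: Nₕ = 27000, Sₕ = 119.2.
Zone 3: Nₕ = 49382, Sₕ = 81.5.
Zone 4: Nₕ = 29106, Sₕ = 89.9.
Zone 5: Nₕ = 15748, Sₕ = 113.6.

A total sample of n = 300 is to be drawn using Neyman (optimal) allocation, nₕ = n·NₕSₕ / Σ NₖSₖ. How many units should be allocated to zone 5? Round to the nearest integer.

43

Σ NₕSₕ = 21664·42.1 + 27000·119.2 + 49382·81.5 + 29106·89.9 + 15748·113.6 = 12560689.6.
Share for 5: 1788972.8/12560689.6 = 0.14243.
n_5 = 300 × 0.14243 = 42.728... → 43.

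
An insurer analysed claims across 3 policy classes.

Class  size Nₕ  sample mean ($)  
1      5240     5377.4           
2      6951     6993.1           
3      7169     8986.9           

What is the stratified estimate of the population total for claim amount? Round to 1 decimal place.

Population total = Σ Nₕ·x̄ₕ (each stratum's size times its mean).
5240·5377.4 + 6951·6993.1 + 7169·8986.9 = 28177576 + 48609038.1 + 64427086.1 = 141213700.2.

141213700.2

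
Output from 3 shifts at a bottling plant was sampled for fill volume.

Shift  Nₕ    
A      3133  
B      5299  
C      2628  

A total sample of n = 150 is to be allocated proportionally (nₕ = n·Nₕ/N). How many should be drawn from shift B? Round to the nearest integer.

N = 3133 + 5299 + 2628 = 11060.
n_B = 150·5299/11060 = 71.867... → 72.

72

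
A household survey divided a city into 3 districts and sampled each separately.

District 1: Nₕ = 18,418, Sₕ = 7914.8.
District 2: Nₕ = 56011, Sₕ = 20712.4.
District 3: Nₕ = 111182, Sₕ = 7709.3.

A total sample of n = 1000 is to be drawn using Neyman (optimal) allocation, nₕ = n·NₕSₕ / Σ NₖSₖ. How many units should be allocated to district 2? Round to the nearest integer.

536

1: NₕSₕ = 18418·7914.8 = 145774786.4
2: NₕSₕ = 56011·20712.4 = 1160122236.4
3: NₕSₕ = 111182·7709.3 = 857135392.6
Σ NₕSₕ = 2163032415.4.
n_2 = 1000·1160122236.4/2163032415.4 = 536.341... → 536.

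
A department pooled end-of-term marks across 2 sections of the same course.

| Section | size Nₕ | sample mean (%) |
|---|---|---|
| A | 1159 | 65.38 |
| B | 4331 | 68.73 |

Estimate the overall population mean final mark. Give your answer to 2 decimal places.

68.02

N = 5490; weights Wₕ = Nₕ/N = (0.2111, 0.7889).
x̄_st = Σ Wₕ·x̄ₕ = 0.2111·65.38 + 0.7889·68.73 ≈ 68.0228...
→ 68.02.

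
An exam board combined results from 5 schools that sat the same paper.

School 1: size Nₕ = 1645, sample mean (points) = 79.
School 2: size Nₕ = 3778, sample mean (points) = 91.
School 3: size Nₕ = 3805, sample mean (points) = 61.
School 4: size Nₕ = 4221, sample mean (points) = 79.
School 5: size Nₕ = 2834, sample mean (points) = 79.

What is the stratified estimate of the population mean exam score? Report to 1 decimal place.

x̄_st = (Σ Nₕx̄ₕ) / (Σ Nₕ) = (1645·79 + 3778·91 + 3805·61 + 4221·79 + 2834·79) / 16283
= 1263203 / 16283 = 77.578... → 77.6.

77.6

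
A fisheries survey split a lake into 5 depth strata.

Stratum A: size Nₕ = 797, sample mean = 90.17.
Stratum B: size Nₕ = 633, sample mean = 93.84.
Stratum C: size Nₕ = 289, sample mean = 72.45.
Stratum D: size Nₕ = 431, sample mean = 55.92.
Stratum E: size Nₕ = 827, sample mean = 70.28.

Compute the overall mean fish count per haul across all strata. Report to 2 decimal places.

78.75

x̄_st = (Σ Nₕx̄ₕ) / (Σ Nₕ) = (797·90.17 + 633·93.84 + 289·72.45 + 431·55.92 + 827·70.28) / 2977
= 234427.34 / 2977 = 78.7462... → 78.75.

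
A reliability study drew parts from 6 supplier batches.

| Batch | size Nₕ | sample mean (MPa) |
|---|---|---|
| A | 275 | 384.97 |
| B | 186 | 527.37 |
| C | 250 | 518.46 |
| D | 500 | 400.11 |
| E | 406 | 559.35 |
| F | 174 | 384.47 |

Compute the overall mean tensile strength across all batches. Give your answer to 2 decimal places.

N = 1791; weights Wₕ = Nₕ/N = (0.1535, 0.1039, 0.1396, 0.2792, 0.2267, 0.0972).
x̄_st = Σ Wₕ·x̄ₕ = 0.1535·384.97 + 0.1039·527.37 + 0.1396·518.46 + 0.2792·400.11 + 0.2267·559.35 + 0.0972·384.47 ≈ 462.1002...
→ 462.10.

462.10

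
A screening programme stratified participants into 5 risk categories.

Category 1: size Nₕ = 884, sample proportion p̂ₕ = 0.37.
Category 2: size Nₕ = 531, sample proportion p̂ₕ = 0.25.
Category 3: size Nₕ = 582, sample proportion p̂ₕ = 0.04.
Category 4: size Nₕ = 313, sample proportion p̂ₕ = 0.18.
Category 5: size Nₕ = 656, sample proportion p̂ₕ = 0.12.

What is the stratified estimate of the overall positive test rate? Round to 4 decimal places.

0.2084

Wₕ = Nₕ/N with N = 2966: 0.2980, 0.1790, 0.1962, 0.1055, 0.2212.
p̂_st = 0.2980·0.37 + 0.1790·0.25 + 0.1962·0.04 + 0.1055·0.18 + 0.2212·0.12 ≈ 0.208419... → 0.2084.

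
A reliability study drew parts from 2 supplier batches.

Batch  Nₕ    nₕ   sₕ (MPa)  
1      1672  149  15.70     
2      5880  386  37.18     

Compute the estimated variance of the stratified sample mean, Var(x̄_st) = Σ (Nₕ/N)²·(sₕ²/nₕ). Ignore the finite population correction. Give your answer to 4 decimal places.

N = 7552; Wₕ = Nₕ/N.
batch 1: (1672/7552)²·15.70²/149 = 0.0810889
batch 2: (5880/7552)²·37.18²/386 = 2.1710117
Sum = 2.2521006 → 2.2521.

2.2521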